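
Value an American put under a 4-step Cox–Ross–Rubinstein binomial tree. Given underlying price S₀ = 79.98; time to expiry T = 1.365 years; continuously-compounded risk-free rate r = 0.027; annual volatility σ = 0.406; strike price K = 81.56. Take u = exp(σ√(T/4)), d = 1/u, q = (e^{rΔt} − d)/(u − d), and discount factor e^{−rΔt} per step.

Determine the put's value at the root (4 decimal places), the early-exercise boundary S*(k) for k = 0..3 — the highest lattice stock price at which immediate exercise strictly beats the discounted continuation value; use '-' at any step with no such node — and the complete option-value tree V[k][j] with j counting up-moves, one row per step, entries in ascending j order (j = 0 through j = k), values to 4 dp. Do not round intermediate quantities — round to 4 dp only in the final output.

price = 14.1886
boundary = - - 49.7711 63.0927
tree:
14.1886
21.6784 5.6927
31.7889 10.2604 0.4518
42.2978 18.4673 0.8449 0.0000
50.5878 31.7889 1.5800 0.0000 0.0000

params: Δt=0.34125 u=1.26766 d=0.78886 q=0.46032 e^(-rΔt)=0.99083
t_4 payoffs: 50.5878 31.7889 1.5800 0.0000 0.0000
t_3: node(3,0) S=39.2622 payoff=42.2978 vs cont=41.5498 → 42.2978 [stop]  node(3,1) S=63.0927 payoff=18.4673 vs cont=17.7193 → 18.4673 [stop]  node(3,2) S=101.3873 payoff=0.0000 vs cont=0.8449 → 0.8449 [wait]  node(3,3) S=162.9251 payoff=0.0000 vs cont=0.0000 → 0.0000 [wait]  ⇒ S*(3)=63.0927
t_2: node(2,0) S=49.7711 payoff=31.7889 vs cont=31.0409 → 31.7889 [stop]  node(2,1) S=79.9800 payoff=1.5800 vs cont=10.2604 → 10.2604 [wait]  node(2,2) S=128.5245 payoff=0.0000 vs cont=0.4518 → 0.4518 [wait]  ⇒ S*(2)=49.7711
t_1: node(1,0) S=63.0927 payoff=18.4673 vs cont=21.6784 → 21.6784 [wait]  node(1,1) S=101.3873 payoff=0.0000 vs cont=5.6927 → 5.6927 [wait]  ⇒ S*(1)=-
t_0: node(0,0) S=79.9800 payoff=1.5800 vs cont=14.1886 → 14.1886 [wait]  ⇒ S*(0)=-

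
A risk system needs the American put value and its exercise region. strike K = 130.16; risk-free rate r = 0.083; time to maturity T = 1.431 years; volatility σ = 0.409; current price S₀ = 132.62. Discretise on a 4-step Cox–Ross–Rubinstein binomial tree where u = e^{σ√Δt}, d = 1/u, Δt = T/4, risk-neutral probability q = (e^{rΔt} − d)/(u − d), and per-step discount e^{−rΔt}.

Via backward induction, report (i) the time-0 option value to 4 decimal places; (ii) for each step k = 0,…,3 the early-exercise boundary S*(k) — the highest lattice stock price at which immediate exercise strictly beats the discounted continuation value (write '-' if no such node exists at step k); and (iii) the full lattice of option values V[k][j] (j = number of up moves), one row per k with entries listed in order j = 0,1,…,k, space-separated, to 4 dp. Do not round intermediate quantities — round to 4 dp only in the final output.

Δt=0.35775, u=1.27715, d=0.78299, q=0.50013, disc=e^(-rΔt)=0.97074
k=4 terminal: V=max(K-S,0) → 80.3129 48.8537 0.0000 0.0000 0.0000
k=3: j=0 S=63.6623 intr=66.4977 cont=62.6897 V=66.4977[EX]; j=1 S=103.8405 intr=26.3195 cont=23.7058 V=26.3195[EX]; j=2 S=169.3758 intr=0.0000 cont=0.0000 V=0.0000[hold]; j=3 S=276.2714 intr=0.0000 cont=0.0000 V=0.0000[hold]  S*(3)=103.8405
k=2: j=0 S=81.3063 intr=48.8537 cont=45.0456 V=48.8537[EX]; j=1 S=132.6200 intr=0.0000 cont=12.7713 V=12.7713[hold]; j=2 S=216.3185 intr=0.0000 cont=0.0000 V=0.0000[hold]  S*(2)=81.3063
k=1: j=0 S=103.8405 intr=26.3195 cont=29.9063 V=29.9063[hold]; j=1 S=169.3758 intr=0.0000 cont=6.1972 V=6.1972[hold]  S*(1)=-
k=0: j=0 S=132.6200 intr=0.0000 cont=17.5205 V=17.5205[hold]  S*(0)=-

price = 17.5205
boundary = - - 81.3063 103.8405
tree:
17.5205
29.9063 6.1972
48.8537 12.7713 0.0000
66.4977 26.3195 0.0000 0.0000
80.3129 48.8537 0.0000 0.0000 0.0000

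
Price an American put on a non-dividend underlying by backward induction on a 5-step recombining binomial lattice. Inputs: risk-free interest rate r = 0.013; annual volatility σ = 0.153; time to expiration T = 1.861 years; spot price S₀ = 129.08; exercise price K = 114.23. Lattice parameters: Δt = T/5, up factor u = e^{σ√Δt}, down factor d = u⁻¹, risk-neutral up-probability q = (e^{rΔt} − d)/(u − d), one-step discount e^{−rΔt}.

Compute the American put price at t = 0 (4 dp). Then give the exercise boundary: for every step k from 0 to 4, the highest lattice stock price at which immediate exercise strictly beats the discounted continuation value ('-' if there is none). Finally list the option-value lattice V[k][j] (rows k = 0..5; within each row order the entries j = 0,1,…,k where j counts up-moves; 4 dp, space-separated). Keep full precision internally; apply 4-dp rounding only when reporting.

price = 3.5256
boundary = - - - - 88.8600
tree:
3.5256
6.1112 1.0010
10.3029 2.0223 0.0000
16.6863 4.0856 0.0000 0.0000
25.3700 8.2543 0.0000 0.0000 0.0000
33.2891 16.6761 0.0000 0.0000 0.0000 0.0000

Δt=0.37220  u=1.09784  d=0.91088  q=0.50262  discount=0.99517
step 5 (expiry): payoffs max(K−S,0) = 33.2891 16.6761 0.0000 0.0000 0.0000 0.0000
step 4: (k=4,j=0): S=88.8600, (K−S)⁺=25.3700, hold=24.8186 ⇒ V=25.3700 exercise | (k=4,j=1): S=107.0983, (K−S)⁺=7.1317, hold=8.2543 ⇒ V=8.2543 continue | (k=4,j=2): S=129.0800, (K−S)⁺=0.0000, hold=0.0000 ⇒ V=0.0000 continue | (k=4,j=3): S=155.5734, (K−S)⁺=0.0000, hold=0.0000 ⇒ V=0.0000 continue | (k=4,j=4): S=187.5044, (K−S)⁺=0.0000, hold=0.0000 ⇒ V=0.0000 continue  boundary S*=88.8600
step 3: (k=3,j=0): S=97.5539, (K−S)⁺=16.6761, hold=16.6863 ⇒ V=16.6863 continue | (k=3,j=1): S=117.5766, (K−S)⁺=0.0000, hold=4.0856 ⇒ V=4.0856 continue | (k=3,j=2): S=141.7089, (K−S)⁺=0.0000, hold=0.0000 ⇒ V=0.0000 continue | (k=3,j=3): S=170.7943, (K−S)⁺=0.0000, hold=0.0000 ⇒ V=0.0000 continue  boundary S*=-
step 2: (k=2,j=0): S=107.0983, (K−S)⁺=7.1317, hold=10.3029 ⇒ V=10.3029 continue | (k=2,j=1): S=129.0800, (K−S)⁺=0.0000, hold=2.0223 ⇒ V=2.0223 continue | (k=2,j=2): S=155.5734, (K−S)⁺=0.0000, hold=0.0000 ⇒ V=0.0000 continue  boundary S*=-
step 1: (k=1,j=0): S=117.5766, (K−S)⁺=0.0000, hold=6.1112 ⇒ V=6.1112 continue | (k=1,j=1): S=141.7089, (K−S)⁺=0.0000, hold=1.0010 ⇒ V=1.0010 continue  boundary S*=-
step 0: (k=0,j=0): S=129.0800, (K−S)⁺=0.0000, hold=3.5256 ⇒ V=3.5256 continue  boundary S*=-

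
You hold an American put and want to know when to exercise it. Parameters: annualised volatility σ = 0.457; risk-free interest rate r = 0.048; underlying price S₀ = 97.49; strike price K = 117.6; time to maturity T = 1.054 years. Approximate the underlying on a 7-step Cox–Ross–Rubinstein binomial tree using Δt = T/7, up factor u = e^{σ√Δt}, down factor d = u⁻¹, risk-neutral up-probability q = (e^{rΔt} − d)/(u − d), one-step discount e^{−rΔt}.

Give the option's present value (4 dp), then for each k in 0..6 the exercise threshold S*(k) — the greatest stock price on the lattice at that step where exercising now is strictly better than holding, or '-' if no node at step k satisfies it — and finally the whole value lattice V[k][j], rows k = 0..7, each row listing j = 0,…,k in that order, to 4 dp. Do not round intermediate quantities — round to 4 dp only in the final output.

Δt=0.15057, u=1.19403, d=0.83750, q=0.47613, disc=e^(-rΔt)=0.99280
k=7 terminal: V=max(K-S,0) → 89.4253 77.4313 60.3314 35.9520 1.1942 0.0000 0.0000 0.0000
k=6: j=0 S=33.6414 intr=83.9586 cont=83.1117 V=83.9586[EX]; j=1 S=47.9626 intr=69.6374 cont=68.7905 V=69.6374[EX]; j=2 S=68.3804 intr=49.2196 cont=48.3728 V=49.2196[EX]; j=3 S=97.4900 intr=20.1100 cont=19.2631 V=20.1100[EX]; j=4 S=138.9917 intr=0.0000 cont=0.6211 V=0.6211[hold]; j=5 S=198.1607 intr=0.0000 cont=0.0000 V=0.0000[hold]; j=6 S=282.5181 intr=0.0000 cont=0.0000 V=0.0000[hold]  S*(6)=97.4900
k=5: j=0 S=40.1687 intr=77.4313 cont=76.5844 V=77.4313[EX]; j=1 S=57.2686 intr=60.3314 cont=59.4845 V=60.3314[EX]; j=2 S=81.6480 intr=35.9520 cont=35.1051 V=35.9520[EX]; j=3 S=116.4058 intr=1.1942 cont=10.7528 V=10.7528[hold]; j=4 S=165.9599 intr=0.0000 cont=0.3230 V=0.3230[hold]; j=5 S=236.6094 intr=0.0000 cont=0.0000 V=0.0000[hold]  S*(5)=81.6480
k=4: j=0 S=47.9626 intr=69.6374 cont=68.7905 V=69.6374[EX]; j=1 S=68.3804 intr=49.2196 cont=48.3728 V=49.2196[EX]; j=2 S=97.4900 intr=20.1100 cont=23.7814 V=23.7814[hold]; j=3 S=138.9917 intr=0.0000 cont=5.7452 V=5.7452[hold]; j=4 S=198.1607 intr=0.0000 cont=0.1680 V=0.1680[hold]  S*(4)=68.3804
k=3: j=0 S=57.2686 intr=60.3314 cont=59.4845 V=60.3314[EX]; j=1 S=81.6480 intr=35.9520 cont=36.8406 V=36.8406[hold]; j=2 S=116.4058 intr=1.1942 cont=15.0845 V=15.0845[hold]; j=3 S=165.9599 intr=0.0000 cont=3.0675 V=3.0675[hold]  S*(3)=57.2686
k=2: j=0 S=68.3804 intr=49.2196 cont=48.7928 V=49.2196[EX]; j=1 S=97.4900 intr=20.1100 cont=26.2912 V=26.2912[hold]; j=2 S=138.9917 intr=0.0000 cont=9.2954 V=9.2954[hold]  S*(2)=68.3804
k=1: j=0 S=81.6480 intr=35.9520 cont=38.0269 V=38.0269[hold]; j=1 S=116.4058 intr=1.1942 cont=18.0680 V=18.0680[hold]  S*(1)=-
k=0: j=0 S=97.4900 intr=20.1100 cont=28.3185 V=28.3185[hold]  S*(0)=-

price = 28.3185
boundary = - - 68.3804 57.2686 68.3804 81.6480 97.4900
tree:
28.3185
38.0269 18.0680
49.2196 26.2912 9.2954
60.3314 36.8406 15.0845 3.0675
69.6374 49.2196 23.7814 5.7452 0.1680
77.4313 60.3314 35.9520 10.7528 0.3230 0.0000
83.9586 69.6374 49.2196 20.1100 0.6211 0.0000 0.0000
89.4253 77.4313 60.3314 35.9520 1.1942 0.0000 0.0000 0.0000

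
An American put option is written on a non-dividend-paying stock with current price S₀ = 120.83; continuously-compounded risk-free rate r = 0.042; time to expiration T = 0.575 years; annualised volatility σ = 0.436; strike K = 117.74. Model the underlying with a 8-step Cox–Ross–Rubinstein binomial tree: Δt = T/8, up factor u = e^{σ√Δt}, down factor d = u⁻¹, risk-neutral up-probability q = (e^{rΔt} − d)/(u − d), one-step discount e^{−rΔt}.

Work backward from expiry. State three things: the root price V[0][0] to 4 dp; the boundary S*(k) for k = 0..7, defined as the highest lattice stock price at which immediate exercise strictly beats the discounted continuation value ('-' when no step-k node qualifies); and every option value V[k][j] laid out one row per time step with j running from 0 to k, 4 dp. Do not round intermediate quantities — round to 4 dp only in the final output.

price = 12.8023
boundary = - - - - 75.7037 85.0906 75.7037 85.0906
tree:
12.8023
18.1566 7.1674
24.9535 11.0154 3.1051
33.0672 16.4495 5.2843 0.7985
42.0363 23.7007 8.8128 1.5513 0.0000
50.3877 32.6494 14.2975 3.0137 0.0000 0.0000
57.8178 42.0363 22.2912 5.8550 0.0000 0.0000 0.0000
64.4282 50.3877 32.6494 11.3748 0.0000 0.0000 0.0000 0.0000
70.3093 57.8178 42.0363 22.0986 0.0000 0.0000 0.0000 0.0000 0.0000

Δt=0.07187, u=1.12400, d=0.88968, q=0.48371, disc=e^(-rΔt)=0.99699
k=8 terminal: V=max(K-S,0) → 70.3093 57.8178 42.0363 22.0986 0.0000 0.0000 0.0000 0.0000 0.0000
k=7: j=0 S=53.3118 intr=64.4282 cont=64.0733 V=64.4282[EX]; j=1 S=67.3523 intr=50.3877 cont=50.0328 V=50.3877[EX]; j=2 S=85.0906 intr=32.6494 cont=32.2945 V=32.6494[EX]; j=3 S=107.5005 intr=10.2395 cont=11.3748 V=11.3748[hold]; j=4 S=135.8123 intr=0.0000 cont=0.0000 V=0.0000[hold]; j=5 S=171.5806 intr=0.0000 cont=0.0000 V=0.0000[hold]; j=6 S=216.7689 intr=0.0000 cont=0.0000 V=0.0000[hold]; j=7 S=273.8583 intr=0.0000 cont=0.0000 V=0.0000[hold]  S*(7)=85.0906
k=6: j=0 S=59.9222 intr=57.8178 cont=57.4629 V=57.8178[EX]; j=1 S=75.7037 intr=42.0363 cont=41.6814 V=42.0363[EX]; j=2 S=95.6414 intr=22.0986 cont=22.2912 V=22.2912[hold]; j=3 S=120.8300 intr=0.0000 cont=5.8550 V=5.8550[hold]; j=4 S=152.6524 intr=0.0000 cont=0.0000 V=0.0000[hold]; j=5 S=192.8558 intr=0.0000 cont=0.0000 V=0.0000[hold]; j=6 S=243.6472 intr=0.0000 cont=0.0000 V=0.0000[hold]  S*(6)=75.7037
k=5: j=0 S=67.3523 intr=50.3877 cont=50.0328 V=50.3877[EX]; j=1 S=85.0906 intr=32.6494 cont=32.3874 V=32.6494[EX]; j=2 S=107.5005 intr=10.2395 cont=14.2975 V=14.2975[hold]; j=3 S=135.8123 intr=0.0000 cont=3.0137 V=3.0137[hold]; j=4 S=171.5806 intr=0.0000 cont=0.0000 V=0.0000[hold]; j=5 S=216.7689 intr=0.0000 cont=0.0000 V=0.0000[hold]  S*(5)=85.0906
k=4: j=0 S=75.7037 intr=42.0363 cont=41.6814 V=42.0363[EX]; j=1 S=95.6414 intr=22.0986 cont=23.7007 V=23.7007[hold]; j=2 S=120.8300 intr=0.0000 cont=8.8128 V=8.8128[hold]; j=3 S=152.6524 intr=0.0000 cont=1.5513 V=1.5513[hold]; j=4 S=192.8558 intr=0.0000 cont=0.0000 V=0.0000[hold]  S*(4)=75.7037
k=3: j=0 S=85.0906 intr=32.6494 cont=33.0672 V=33.0672[hold]; j=1 S=107.5005 intr=10.2395 cont=16.4495 V=16.4495[hold]; j=2 S=135.8123 intr=0.0000 cont=5.2843 V=5.2843[hold]; j=3 S=171.5806 intr=0.0000 cont=0.7985 V=0.7985[hold]  S*(3)=-
k=2: j=0 S=95.6414 intr=22.0986 cont=24.9535 V=24.9535[hold]; j=1 S=120.8300 intr=0.0000 cont=11.0154 V=11.0154[hold]; j=2 S=152.6524 intr=0.0000 cont=3.1051 V=3.1051[hold]  S*(2)=-
k=1: j=0 S=107.5005 intr=10.2395 cont=18.1566 V=18.1566[hold]; j=1 S=135.8123 intr=0.0000 cont=7.1674 V=7.1674[hold]  S*(1)=-
k=0: j=0 S=120.8300 intr=0.0000 cont=12.8023 V=12.8023[hold]  S*(0)=-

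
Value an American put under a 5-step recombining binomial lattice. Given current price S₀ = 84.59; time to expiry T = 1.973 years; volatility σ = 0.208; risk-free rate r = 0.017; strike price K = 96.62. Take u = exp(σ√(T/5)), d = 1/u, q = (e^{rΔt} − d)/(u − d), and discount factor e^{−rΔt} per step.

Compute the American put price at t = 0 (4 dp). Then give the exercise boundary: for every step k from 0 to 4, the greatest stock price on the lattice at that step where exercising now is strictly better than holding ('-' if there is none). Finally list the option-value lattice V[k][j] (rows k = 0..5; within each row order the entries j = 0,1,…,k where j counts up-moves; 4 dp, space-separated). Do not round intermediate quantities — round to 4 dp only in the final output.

Δt=0.39460  u=1.13958  d=0.87752  q=0.49307  discount=0.99331
step 5 (expiry): payoffs max(K−S,0) = 52.6056 39.4610 22.3909 0.2229 0.0000 0.0000
step 4: (k=4,j=0): S=50.1579, (K−S)⁺=46.4621, hold=45.8161 ⇒ V=46.4621 exercise | (k=4,j=1): S=65.1372, (K−S)⁺=31.4828, hold=30.8368 ⇒ V=31.4828 exercise | (k=4,j=2): S=84.5900, (K−S)⁺=12.0300, hold=11.3840 ⇒ V=12.0300 exercise | (k=4,j=3): S=109.8522, (K−S)⁺=0.0000, hold=0.1123 ⇒ V=0.1123 continue | (k=4,j=4): S=142.6587, (K−S)⁺=0.0000, hold=0.0000 ⇒ V=0.0000 continue  boundary S*=84.5900
step 3: (k=3,j=0): S=57.1590, (K−S)⁺=39.4610, hold=38.8150 ⇒ V=39.4610 exercise | (k=3,j=1): S=74.2291, (K−S)⁺=22.3909, hold=21.7449 ⇒ V=22.3909 exercise | (k=3,j=2): S=96.3971, (K−S)⁺=0.2229, hold=6.1126 ⇒ V=6.1126 continue | (k=3,j=3): S=125.1853, (K−S)⁺=0.0000, hold=0.0565 ⇒ V=0.0565 continue  boundary S*=74.2291
step 2: (k=2,j=0): S=65.1372, (K−S)⁺=31.4828, hold=30.8368 ⇒ V=31.4828 exercise | (k=2,j=1): S=84.5900, (K−S)⁺=12.0300, hold=14.2686 ⇒ V=14.2686 continue | (k=2,j=2): S=109.8522, (K−S)⁺=0.0000, hold=3.1057 ⇒ V=3.1057 continue  boundary S*=65.1372
step 1: (k=1,j=0): S=74.2291, (K−S)⁺=22.3909, hold=22.8413 ⇒ V=22.8413 continue | (k=1,j=1): S=96.3971, (K−S)⁺=0.2229, hold=8.7060 ⇒ V=8.7060 continue  boundary S*=-
step 0: (k=0,j=0): S=84.5900, (K−S)⁺=12.0300, hold=15.7656 ⇒ V=15.7656 continue  boundary S*=-

price = 15.7656
boundary = - - 65.1372 74.2291 84.5900
tree:
15.7656
22.8413 8.7060
31.4828 14.2686 3.1057
39.4610 22.3909 6.1126 0.0565
46.4621 31.4828 12.0300 0.1123 0.0000
52.6056 39.4610 22.3909 0.2229 0.0000 0.0000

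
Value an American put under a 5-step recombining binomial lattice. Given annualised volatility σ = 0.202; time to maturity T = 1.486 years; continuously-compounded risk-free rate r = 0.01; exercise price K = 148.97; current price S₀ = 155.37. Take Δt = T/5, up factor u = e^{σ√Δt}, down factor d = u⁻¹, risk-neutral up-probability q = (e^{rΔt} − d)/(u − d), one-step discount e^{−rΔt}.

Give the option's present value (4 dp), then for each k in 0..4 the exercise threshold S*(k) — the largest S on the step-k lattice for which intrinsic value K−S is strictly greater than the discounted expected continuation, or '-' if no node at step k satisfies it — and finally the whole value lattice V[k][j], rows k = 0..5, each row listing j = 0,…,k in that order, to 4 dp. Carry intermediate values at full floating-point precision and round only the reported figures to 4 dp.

price = 11.6380
boundary = - - - 111.6582 124.6568
tree:
11.6380
17.8013 5.1904
26.3388 8.8805 1.3193
37.3118 14.8942 2.5743 0.0000
48.9551 24.3132 5.0231 0.0000 0.0000
59.3842 37.3118 9.8013 0.0000 0.0000 0.0000

Δt=0.29720, u=1.11641, d=0.89572, q=0.48598, disc=e^(-rΔt)=0.99703
k=5 terminal: V=max(K-S,0) → 59.3842 37.3118 9.8013 0.0000 0.0000 0.0000
k=4: j=0 S=100.0149 intr=48.9551 cont=48.5130 V=48.9551[EX]; j=1 S=124.6568 intr=24.3132 cont=23.8711 V=24.3132[EX]; j=2 S=155.3700 intr=0.0000 cont=5.0231 V=5.0231[hold]; j=3 S=193.6504 intr=0.0000 cont=0.0000 V=0.0000[hold]; j=4 S=241.3623 intr=0.0000 cont=0.0000 V=0.0000[hold]  S*(4)=124.6568
k=3: j=0 S=111.6582 intr=37.3118 cont=36.8698 V=37.3118[EX]; j=1 S=139.1687 intr=9.8013 cont=14.8942 V=14.8942[hold]; j=2 S=173.4574 intr=0.0000 cont=2.5743 V=2.5743[hold]; j=3 S=216.1941 intr=0.0000 cont=0.0000 V=0.0000[hold]  S*(3)=111.6582
k=2: j=0 S=124.6568 intr=24.3132 cont=26.3388 V=26.3388[hold]; j=1 S=155.3700 intr=0.0000 cont=8.8805 V=8.8805[hold]; j=2 S=193.6504 intr=0.0000 cont=1.3193 V=1.3193[hold]  S*(2)=-
k=1: j=0 S=139.1687 intr=9.8013 cont=17.8013 V=17.8013[hold]; j=1 S=173.4574 intr=0.0000 cont=5.1904 V=5.1904[hold]  S*(1)=-
k=0: j=0 S=155.3700 intr=0.0000 cont=11.6380 V=11.6380[hold]  S*(0)=-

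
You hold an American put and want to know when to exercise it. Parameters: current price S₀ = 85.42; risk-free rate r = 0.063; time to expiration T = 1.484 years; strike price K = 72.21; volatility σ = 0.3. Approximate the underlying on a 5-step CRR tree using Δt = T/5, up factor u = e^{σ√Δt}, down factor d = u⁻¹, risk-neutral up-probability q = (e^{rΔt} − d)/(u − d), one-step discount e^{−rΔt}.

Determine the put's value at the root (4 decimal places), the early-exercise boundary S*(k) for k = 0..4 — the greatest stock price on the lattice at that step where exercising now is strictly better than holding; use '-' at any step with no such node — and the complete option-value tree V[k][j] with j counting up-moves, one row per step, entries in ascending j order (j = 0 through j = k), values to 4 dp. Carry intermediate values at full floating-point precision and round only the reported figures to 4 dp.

Δt=0.29680, u=1.17755, d=0.84922, q=0.51672, disc=e^(-rΔt)=0.98148
k=5 terminal: V=max(K-S,0) → 34.4825 19.8959 0.0000 0.0000 0.0000 0.0000
k=4: j=0 S=44.4261 intr=27.7839 cont=26.4462 V=27.7839[EX]; j=1 S=61.6026 intr=10.6074 cont=9.4372 V=10.6074[EX]; j=2 S=85.4200 intr=0.0000 cont=0.0000 V=0.0000[hold]; j=3 S=118.4459 intr=0.0000 cont=0.0000 V=0.0000[hold]; j=4 S=164.2406 intr=0.0000 cont=0.0000 V=0.0000[hold]  S*(4)=61.6026
k=3: j=0 S=52.3141 intr=19.8959 cont=18.5582 V=19.8959[EX]; j=1 S=72.5403 intr=0.0000 cont=5.0314 V=5.0314[hold]; j=2 S=100.5865 intr=0.0000 cont=0.0000 V=0.0000[hold]; j=3 S=139.4763 intr=0.0000 cont=0.0000 V=0.0000[hold]  S*(3)=52.3141
k=2: j=0 S=61.6026 intr=10.6074 cont=11.9889 V=11.9889[hold]; j=1 S=85.4200 intr=0.0000 cont=2.3866 V=2.3866[hold]; j=2 S=118.4459 intr=0.0000 cont=0.0000 V=0.0000[hold]  S*(2)=-
k=1: j=0 S=72.5403 intr=0.0000 cont=6.8970 V=6.8970[hold]; j=1 S=100.5865 intr=0.0000 cont=1.1320 V=1.1320[hold]  S*(1)=-
k=0: j=0 S=85.4200 intr=0.0000 cont=3.8456 V=3.8456[hold]  S*(0)=-

price = 3.8456
boundary = - - - 52.3141 61.6026
tree:
3.8456
6.8970 1.1320
11.9889 2.3866 0.0000
19.8959 5.0314 0.0000 0.0000
27.7839 10.6074 0.0000 0.0000 0.0000
34.4825 19.8959 0.0000 0.0000 0.0000 0.0000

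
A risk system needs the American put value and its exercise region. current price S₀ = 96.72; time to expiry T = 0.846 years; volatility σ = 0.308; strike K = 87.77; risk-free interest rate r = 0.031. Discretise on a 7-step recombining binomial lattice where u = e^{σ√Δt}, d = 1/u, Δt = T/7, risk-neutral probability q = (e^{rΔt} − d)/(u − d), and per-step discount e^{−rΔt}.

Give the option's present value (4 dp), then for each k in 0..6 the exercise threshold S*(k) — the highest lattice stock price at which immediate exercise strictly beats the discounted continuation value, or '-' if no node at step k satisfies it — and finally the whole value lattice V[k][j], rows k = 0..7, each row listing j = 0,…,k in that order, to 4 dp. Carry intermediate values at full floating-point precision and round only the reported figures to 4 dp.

price = 5.5932
boundary = - - - - 63.0244 70.1472 78.0751
tree:
5.5932
8.5558 2.5617
12.6994 4.3215 0.7552
18.1533 7.1370 1.4329 0.0577
24.7456 11.4513 2.7147 0.1138 0.0000
31.1452 17.6228 5.1347 0.2242 0.0000 0.0000
36.8950 24.7456 9.6949 0.4419 0.0000 0.0000 0.0000
42.0609 31.1452 17.6228 0.8711 0.0000 0.0000 0.0000 0.0000

Δt=0.12086, u=1.11302, d=0.89846, q=0.49075, disc=e^(-rΔt)=0.99626
k=7 terminal: V=max(K-S,0) → 42.0609 31.1452 17.6228 0.8711 0.0000 0.0000 0.0000 0.0000
k=6: j=0 S=50.8750 intr=36.8950 cont=36.5668 V=36.8950[EX]; j=1 S=63.0244 intr=24.7456 cont=24.4174 V=24.7456[EX]; j=2 S=78.0751 intr=9.6949 cont=9.3667 V=9.6949[EX]; j=3 S=96.7200 intr=0.0000 cont=0.4419 V=0.4419[hold]; j=4 S=119.8175 intr=0.0000 cont=0.0000 V=0.0000[hold]; j=5 S=148.4308 intr=0.0000 cont=0.0000 V=0.0000[hold]; j=6 S=183.8773 intr=0.0000 cont=0.0000 V=0.0000[hold]  S*(6)=78.0751
k=5: j=0 S=56.6248 intr=31.1452 cont=30.8170 V=31.1452[EX]; j=1 S=70.1472 intr=17.6228 cont=17.2946 V=17.6228[EX]; j=2 S=86.8989 intr=0.8711 cont=5.1347 V=5.1347[hold]; j=3 S=107.6510 intr=0.0000 cont=0.2242 V=0.2242[hold]; j=4 S=133.3589 intr=0.0000 cont=0.0000 V=0.0000[hold]; j=5 S=165.2061 intr=0.0000 cont=0.0000 V=0.0000[hold]  S*(5)=70.1472
k=4: j=0 S=63.0244 intr=24.7456 cont=24.4174 V=24.7456[EX]; j=1 S=78.0751 intr=9.6949 cont=11.4513 V=11.4513[hold]; j=2 S=96.7200 intr=0.0000 cont=2.7147 V=2.7147[hold]; j=3 S=119.8175 intr=0.0000 cont=0.1138 V=0.1138[hold]; j=4 S=148.4308 intr=0.0000 cont=0.0000 V=0.0000[hold]  S*(4)=63.0244
k=3: j=0 S=70.1472 intr=17.6228 cont=18.1533 V=18.1533[hold]; j=1 S=86.8989 intr=0.8711 cont=7.1370 V=7.1370[hold]; j=2 S=107.6510 intr=0.0000 cont=1.4329 V=1.4329[hold]; j=3 S=133.3589 intr=0.0000 cont=0.0577 V=0.0577[hold]  S*(3)=-
k=2: j=0 S=78.0751 intr=9.6949 cont=12.6994 V=12.6994[hold]; j=1 S=96.7200 intr=0.0000 cont=4.3215 V=4.3215[hold]; j=2 S=119.8175 intr=0.0000 cont=0.7552 V=0.7552[hold]  S*(2)=-
k=1: j=0 S=86.8989 intr=0.8711 cont=8.5558 V=8.5558[hold]; j=1 S=107.6510 intr=0.0000 cont=2.5617 V=2.5617[hold]  S*(1)=-
k=0: j=0 S=96.7200 intr=0.0000 cont=5.5932 V=5.5932[hold]  S*(0)=-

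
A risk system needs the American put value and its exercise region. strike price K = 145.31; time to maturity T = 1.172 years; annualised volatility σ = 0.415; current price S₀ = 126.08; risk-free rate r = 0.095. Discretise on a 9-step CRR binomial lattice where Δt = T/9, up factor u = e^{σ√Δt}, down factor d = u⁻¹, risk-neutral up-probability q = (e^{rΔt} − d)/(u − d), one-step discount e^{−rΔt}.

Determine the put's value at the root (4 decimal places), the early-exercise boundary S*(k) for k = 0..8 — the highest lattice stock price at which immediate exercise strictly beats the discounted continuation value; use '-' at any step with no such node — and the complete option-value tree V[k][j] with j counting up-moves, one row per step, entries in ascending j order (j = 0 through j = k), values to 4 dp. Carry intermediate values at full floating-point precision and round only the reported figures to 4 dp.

price = 27.7870
boundary = - - 93.4475 80.4505 93.4475 108.5443 93.4475 108.5443 126.0800
tree:
27.7870
38.5465 17.8859
51.8625 26.3958 9.9540
64.8595 37.6973 15.9272 4.3223
76.0489 51.8625 24.6899 7.6981 1.1074
85.6820 64.8595 36.7657 13.4173 2.2605 0.0000
93.9753 76.0489 51.8625 22.7000 4.6146 0.0000 0.0000
101.1151 85.6820 64.8595 36.7657 9.4201 0.0000 0.0000 0.0000
107.2619 93.9753 76.0489 51.8625 19.2300 0.0000 0.0000 0.0000 0.0000
112.5538 101.1151 85.6820 64.8595 36.7657 0.0000 0.0000 0.0000 0.0000 0.0000

Δt=0.13022, u=1.16155, d=0.86092, q=0.50404, disc=e^(-rΔt)=0.98771
k=9 terminal: V=max(K-S,0) → 112.5538 101.1151 85.6820 64.8595 36.7657 0.0000 0.0000 0.0000 0.0000 0.0000
k=8: j=0 S=38.0481 intr=107.2619 cont=105.4753 V=107.2619[EX]; j=1 S=51.3347 intr=93.9753 cont=92.1887 V=93.9753[EX]; j=2 S=69.2611 intr=76.0489 cont=74.2623 V=76.0489[EX]; j=3 S=93.4475 intr=51.8625 cont=50.0759 V=51.8625[EX]; j=4 S=126.0800 intr=19.2300 cont=18.0103 V=19.2300[EX]; j=5 S=170.1079 intr=0.0000 cont=0.0000 V=0.0000[hold]; j=6 S=229.5107 intr=0.0000 cont=0.0000 V=0.0000[hold]; j=7 S=309.6572 intr=0.0000 cont=0.0000 V=0.0000[hold]; j=8 S=417.7914 intr=0.0000 cont=0.0000 V=0.0000[hold]  S*(8)=126.0800
k=7: j=0 S=44.1949 intr=101.1151 cont=99.3285 V=101.1151[EX]; j=1 S=59.6280 intr=85.6820 cont=83.8954 V=85.6820[EX]; j=2 S=80.4505 intr=64.8595 cont=63.0729 V=64.8595[EX]; j=3 S=108.5443 intr=36.7657 cont=34.9791 V=36.7657[EX]; j=4 S=146.4486 intr=0.0000 cont=9.4201 V=9.4201[hold]; j=5 S=197.5894 intr=0.0000 cont=0.0000 V=0.0000[hold]; j=6 S=266.5889 intr=0.0000 cont=0.0000 V=0.0000[hold]; j=7 S=359.6834 intr=0.0000 cont=0.0000 V=0.0000[hold]  S*(7)=108.5443
k=6: j=0 S=51.3347 intr=93.9753 cont=92.1887 V=93.9753[EX]; j=1 S=69.2611 intr=76.0489 cont=74.2623 V=76.0489[EX]; j=2 S=93.4475 intr=51.8625 cont=50.0759 V=51.8625[EX]; j=3 S=126.0800 intr=19.2300 cont=22.7000 V=22.7000[hold]; j=4 S=170.1079 intr=0.0000 cont=4.6146 V=4.6146[hold]; j=5 S=229.5107 intr=0.0000 cont=0.0000 V=0.0000[hold]; j=6 S=309.6572 intr=0.0000 cont=0.0000 V=0.0000[hold]  S*(6)=93.4475
k=5: j=0 S=59.6280 intr=85.6820 cont=83.8954 V=85.6820[EX]; j=1 S=80.4505 intr=64.8595 cont=63.0729 V=64.8595[EX]; j=2 S=108.5443 intr=36.7657 cont=36.7066 V=36.7657[EX]; j=3 S=146.4486 intr=0.0000 cont=13.4173 V=13.4173[hold]; j=4 S=197.5894 intr=0.0000 cont=2.2605 V=2.2605[hold]; j=5 S=266.5889 intr=0.0000 cont=0.0000 V=0.0000[hold]  S*(5)=108.5443
k=4: j=0 S=69.2611 intr=76.0489 cont=74.2623 V=76.0489[EX]; j=1 S=93.4475 intr=51.8625 cont=50.0759 V=51.8625[EX]; j=2 S=126.0800 intr=19.2300 cont=24.6899 V=24.6899[hold]; j=3 S=170.1079 intr=0.0000 cont=7.6981 V=7.6981[hold]; j=4 S=229.5107 intr=0.0000 cont=1.1074 V=1.1074[hold]  S*(4)=93.4475
k=3: j=0 S=80.4505 intr=64.8595 cont=63.0729 V=64.8595[EX]; j=1 S=108.5443 intr=36.7657 cont=37.6973 V=37.6973[hold]; j=2 S=146.4486 intr=0.0000 cont=15.9272 V=15.9272[hold]; j=3 S=197.5894 intr=0.0000 cont=4.3223 V=4.3223[hold]  S*(3)=80.4505
k=2: j=0 S=93.4475 intr=51.8625 cont=50.5397 V=51.8625[EX]; j=1 S=126.0800 intr=19.2300 cont=26.3958 V=26.3958[hold]; j=2 S=170.1079 intr=0.0000 cont=9.9540 V=9.9540[hold]  S*(2)=93.4475
k=1: j=0 S=108.5443 intr=36.7657 cont=38.5465 V=38.5465[hold]; j=1 S=146.4486 intr=0.0000 cont=17.8859 V=17.8859[hold]  S*(1)=-
k=0: j=0 S=126.0800 intr=19.2300 cont=27.7870 V=27.7870[hold]  S*(0)=-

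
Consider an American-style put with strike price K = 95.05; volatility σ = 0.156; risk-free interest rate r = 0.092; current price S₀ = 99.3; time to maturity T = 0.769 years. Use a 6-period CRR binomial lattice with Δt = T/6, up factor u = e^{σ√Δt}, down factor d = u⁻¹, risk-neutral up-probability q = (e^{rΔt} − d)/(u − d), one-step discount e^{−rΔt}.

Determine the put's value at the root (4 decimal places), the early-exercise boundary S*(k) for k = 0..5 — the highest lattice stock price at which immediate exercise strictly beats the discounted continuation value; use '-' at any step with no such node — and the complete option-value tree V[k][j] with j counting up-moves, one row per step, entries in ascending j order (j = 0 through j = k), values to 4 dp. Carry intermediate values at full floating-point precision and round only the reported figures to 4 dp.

price = 1.7811
boundary = - - - 83.9818 88.8055 83.9818
tree:
1.7811
3.4054 0.6981
6.2813 1.4929 0.1648
11.0682 3.1105 0.4088 0.0000
15.6299 6.2445 1.0144 0.0000 0.0000
19.9438 11.0682 2.5168 0.0000 0.0000 0.0000
24.0234 15.6299 6.2445 0.0000 0.0000 0.0000 0.0000

Δt=0.12817, u=1.05744, d=0.94568, q=0.59218, disc=e^(-rΔt)=0.98828
k=6 terminal: V=max(K-S,0) → 24.0234 15.6299 6.2445 0.0000 0.0000 0.0000 0.0000
k=5: j=0 S=75.1062 intr=19.9438 cont=18.8296 V=19.9438[EX]; j=1 S=83.9818 intr=11.0682 cont=9.9540 V=11.0682[EX]; j=2 S=93.9063 intr=1.1437 cont=2.5168 V=2.5168[hold]; j=3 S=105.0035 intr=0.0000 cont=0.0000 V=0.0000[hold]; j=4 S=117.4123 intr=0.0000 cont=0.0000 V=0.0000[hold]; j=5 S=131.2874 intr=0.0000 cont=0.0000 V=0.0000[hold]  S*(5)=83.9818
k=4: j=0 S=79.4201 intr=15.6299 cont=14.5157 V=15.6299[EX]; j=1 S=88.8055 intr=6.2445 cont=5.9339 V=6.2445[EX]; j=2 S=99.3000 intr=0.0000 cont=1.0144 V=1.0144[hold]; j=3 S=111.0347 intr=0.0000 cont=0.0000 V=0.0000[hold]; j=4 S=124.1561 intr=0.0000 cont=0.0000 V=0.0000[hold]  S*(4)=88.8055
k=3: j=0 S=83.9818 intr=11.0682 cont=9.9540 V=11.0682[EX]; j=1 S=93.9063 intr=1.1437 cont=3.1105 V=3.1105[hold]; j=2 S=105.0035 intr=0.0000 cont=0.4088 V=0.4088[hold]; j=3 S=117.4123 intr=0.0000 cont=0.0000 V=0.0000[hold]  S*(3)=83.9818
k=2: j=0 S=88.8055 intr=6.2445 cont=6.2813 V=6.2813[hold]; j=1 S=99.3000 intr=0.0000 cont=1.4929 V=1.4929[hold]; j=2 S=111.0347 intr=0.0000 cont=0.1648 V=0.1648[hold]  S*(2)=-
k=1: j=0 S=93.9063 intr=1.1437 cont=3.4054 V=3.4054[hold]; j=1 S=105.0035 intr=0.0000 cont=0.6981 V=0.6981[hold]  S*(1)=-
k=0: j=0 S=99.3000 intr=0.0000 cont=1.7811 V=1.7811[hold]  S*(0)=-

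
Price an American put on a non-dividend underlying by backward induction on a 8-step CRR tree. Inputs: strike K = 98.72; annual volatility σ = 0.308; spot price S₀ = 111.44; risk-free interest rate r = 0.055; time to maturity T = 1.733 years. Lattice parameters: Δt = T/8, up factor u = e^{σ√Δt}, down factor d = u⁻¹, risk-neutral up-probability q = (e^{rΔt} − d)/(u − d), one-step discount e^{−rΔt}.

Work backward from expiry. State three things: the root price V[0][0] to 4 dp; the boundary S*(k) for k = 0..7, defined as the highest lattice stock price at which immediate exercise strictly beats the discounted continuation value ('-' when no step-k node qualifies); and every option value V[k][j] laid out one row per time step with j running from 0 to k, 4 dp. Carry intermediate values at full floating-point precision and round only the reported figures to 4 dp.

Δt=0.21663, u=1.15414, d=0.86645, q=0.50589, disc=e^(-rΔt)=0.98816
k=8 terminal: V=max(K-S,0) → 63.3216 51.5682 35.9124 15.0583 0.0000 0.0000 0.0000 0.0000 0.0000
k=7: j=0 S=40.8546 intr=57.8654 cont=56.6962 V=57.8654[EX]; j=1 S=54.4196 intr=44.3004 cont=43.1312 V=44.3004[EX]; j=2 S=72.4886 intr=26.2314 cont=25.0622 V=26.2314[EX]; j=3 S=96.5570 intr=2.1630 cont=7.3524 V=7.3524[hold]; j=4 S=128.6170 intr=0.0000 cont=0.0000 V=0.0000[hold]; j=5 S=171.3218 intr=0.0000 cont=0.0000 V=0.0000[hold]; j=6 S=228.2059 intr=0.0000 cont=0.0000 V=0.0000[hold]; j=7 S=303.9774 intr=0.0000 cont=0.0000 V=0.0000[hold]  S*(7)=72.4886
k=6: j=0 S=47.1518 intr=51.5682 cont=50.3990 V=51.5682[EX]; j=1 S=62.8076 intr=35.9124 cont=34.7432 V=35.9124[EX]; j=2 S=83.6617 intr=15.0583 cont=16.4832 V=16.4832[hold]; j=3 S=111.4400 intr=0.0000 cont=3.5899 V=3.5899[hold]; j=4 S=148.4415 intr=0.0000 cont=0.0000 V=0.0000[hold]; j=5 S=197.7287 intr=0.0000 cont=0.0000 V=0.0000[hold]; j=6 S=263.3808 intr=0.0000 cont=0.0000 V=0.0000[hold]  S*(6)=62.8076
k=5: j=0 S=54.4196 intr=44.3004 cont=43.1312 V=44.3004[EX]; j=1 S=72.4886 intr=26.2314 cont=25.7745 V=26.2314[EX]; j=2 S=96.5570 intr=2.1630 cont=9.8427 V=9.8427[hold]; j=3 S=128.6170 intr=0.0000 cont=1.7528 V=1.7528[hold]; j=4 S=171.3218 intr=0.0000 cont=0.0000 V=0.0000[hold]; j=5 S=228.2059 intr=0.0000 cont=0.0000 V=0.0000[hold]  S*(5)=72.4886
k=4: j=0 S=62.8076 intr=35.9124 cont=34.7432 V=35.9124[EX]; j=1 S=83.6617 intr=15.0583 cont=17.7281 V=17.7281[hold]; j=2 S=111.4400 intr=0.0000 cont=5.6821 V=5.6821[hold]; j=3 S=148.4415 intr=0.0000 cont=0.8558 V=0.8558[hold]; j=4 S=197.7287 intr=0.0000 cont=0.0000 V=0.0000[hold]  S*(4)=62.8076
k=3: j=0 S=72.4886 intr=26.2314 cont=26.3969 V=26.3969[hold]; j=1 S=96.5570 intr=2.1630 cont=11.4964 V=11.4964[hold]; j=2 S=128.6170 intr=0.0000 cont=3.2022 V=3.2022[hold]; j=3 S=171.3218 intr=0.0000 cont=0.4179 V=0.4179[hold]  S*(3)=-
k=2: j=0 S=83.6617 intr=15.0583 cont=18.6356 V=18.6356[hold]; j=1 S=111.4400 intr=0.0000 cont=7.2140 V=7.2140[hold]; j=2 S=148.4415 intr=0.0000 cont=1.7724 V=1.7724[hold]  S*(2)=-
k=1: j=0 S=96.5570 intr=2.1630 cont=12.7053 V=12.7053[hold]; j=1 S=128.6170 intr=0.0000 cont=4.4083 V=4.4083[hold]  S*(1)=-
k=0: j=0 S=111.4400 intr=0.0000 cont=8.4072 V=8.4072[hold]  S*(0)=-

price = 8.4072
boundary = - - - - 62.8076 72.4886 62.8076 72.4886
tree:
8.4072
12.7053 4.4083
18.6356 7.2140 1.7724
26.3969 11.4964 3.2022 0.4179
35.9124 17.7281 5.6821 0.8558 0.0000
44.3004 26.2314 9.8427 1.7528 0.0000 0.0000
51.5682 35.9124 16.4832 3.5899 0.0000 0.0000 0.0000
57.8654 44.3004 26.2314 7.3524 0.0000 0.0000 0.0000 0.0000
63.3216 51.5682 35.9124 15.0583 0.0000 0.0000 0.0000 0.0000 0.0000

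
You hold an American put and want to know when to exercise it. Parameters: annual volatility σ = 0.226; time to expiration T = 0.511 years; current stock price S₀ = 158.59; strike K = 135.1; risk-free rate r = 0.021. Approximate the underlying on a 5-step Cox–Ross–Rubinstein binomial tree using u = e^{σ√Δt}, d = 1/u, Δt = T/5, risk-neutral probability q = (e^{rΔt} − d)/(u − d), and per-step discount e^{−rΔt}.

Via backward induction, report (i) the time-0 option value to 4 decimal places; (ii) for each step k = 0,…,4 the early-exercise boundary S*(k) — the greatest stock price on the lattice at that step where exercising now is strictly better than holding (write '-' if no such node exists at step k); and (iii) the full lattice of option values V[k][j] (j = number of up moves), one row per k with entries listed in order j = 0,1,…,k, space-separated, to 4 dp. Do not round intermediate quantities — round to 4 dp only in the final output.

params: Δt=0.10220 u=1.07492 d=0.93030 q=0.49680 e^(-rΔt)=0.99786
t_5 payoffs: 24.5934 7.4140 0.0000 0.0000 0.0000 0.0000
t_4: node(4,0) S=118.7862 payoff=16.3138 vs cont=16.0242 → 16.3138 [stop]  node(4,1) S=137.2527 payoff=0.0000 vs cont=3.7227 → 3.7227 [wait]  node(4,2) S=158.5900 payoff=0.0000 vs cont=0.0000 → 0.0000 [wait]  node(4,3) S=183.2444 payoff=0.0000 vs cont=0.0000 → 0.0000 [wait]  node(4,4) S=211.7316 payoff=0.0000 vs cont=0.0000 → 0.0000 [wait]  ⇒ S*(4)=118.7862
t_3: node(3,0) S=127.6860 payoff=7.4140 vs cont=10.0370 → 10.0370 [wait]  node(3,1) S=147.5361 payoff=0.0000 vs cont=1.8692 → 1.8692 [wait]  node(3,2) S=170.4721 payoff=0.0000 vs cont=0.0000 → 0.0000 [wait]  node(3,3) S=196.9737 payoff=0.0000 vs cont=0.0000 → 0.0000 [wait]  ⇒ S*(3)=-
t_2: node(2,0) S=137.2527 payoff=0.0000 vs cont=5.9664 → 5.9664 [wait]  node(2,1) S=158.5900 payoff=0.0000 vs cont=0.9386 → 0.9386 [wait]  node(2,2) S=183.2444 payoff=0.0000 vs cont=0.0000 → 0.0000 [wait]  ⇒ S*(2)=-
t_1: node(1,0) S=147.5361 payoff=0.0000 vs cont=3.4612 → 3.4612 [wait]  node(1,1) S=170.4721 payoff=0.0000 vs cont=0.4713 → 0.4713 [wait]  ⇒ S*(1)=-
t_0: node(0,0) S=158.5900 payoff=0.0000 vs cont=1.9715 → 1.9715 [wait]  ⇒ S*(0)=-

price = 1.9715
boundary = - - - - 118.7862
tree:
1.9715
3.4612 0.4713
5.9664 0.9386 0.0000
10.0370 1.8692 0.0000 0.0000
16.3138 3.7227 0.0000 0.0000 0.0000
24.5934 7.4140 0.0000 0.0000 0.0000 0.0000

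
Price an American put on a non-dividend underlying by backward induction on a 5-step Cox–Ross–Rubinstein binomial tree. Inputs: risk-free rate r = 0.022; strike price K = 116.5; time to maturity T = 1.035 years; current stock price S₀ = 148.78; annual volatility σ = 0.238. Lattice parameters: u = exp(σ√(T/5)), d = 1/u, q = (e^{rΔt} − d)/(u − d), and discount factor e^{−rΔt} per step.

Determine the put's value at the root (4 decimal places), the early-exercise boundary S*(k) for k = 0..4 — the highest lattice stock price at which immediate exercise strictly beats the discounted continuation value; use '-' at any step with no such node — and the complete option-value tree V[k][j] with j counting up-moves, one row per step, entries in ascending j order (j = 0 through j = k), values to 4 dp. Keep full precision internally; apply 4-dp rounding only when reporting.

price = 2.4267
boundary = - - - - 96.4799
tree:
2.4267
4.2529 0.5785
7.3220 1.1485 0.0000
12.3102 2.2800 0.0000 0.0000
20.0201 4.5265 0.0000 0.0000 0.0000
29.9215 8.9863 0.0000 0.0000 0.0000 0.0000

params: Δt=0.20700 u=1.11436 d=0.89737 q=0.49399 e^(-rΔt)=0.99546
t_5 payoffs: 29.9215 8.9863 0.0000 0.0000 0.0000 0.0000
t_4: node(4,0) S=96.4799 payoff=20.0201 vs cont=19.4907 → 20.0201 [stop]  node(4,1) S=119.8094 payoff=0.0000 vs cont=4.5265 → 4.5265 [wait]  node(4,2) S=148.7800 payoff=0.0000 vs cont=0.0000 → 0.0000 [wait]  node(4,3) S=184.7559 payoff=0.0000 vs cont=0.0000 → 0.0000 [wait]  node(4,4) S=229.4311 payoff=0.0000 vs cont=0.0000 → 0.0000 [wait]  ⇒ S*(4)=96.4799
t_3: node(3,0) S=107.5137 payoff=8.9863 vs cont=12.3102 → 12.3102 [wait]  node(3,1) S=133.5112 payoff=0.0000 vs cont=2.2800 → 2.2800 [wait]  node(3,2) S=165.7950 payoff=0.0000 vs cont=0.0000 → 0.0000 [wait]  node(3,3) S=205.8853 payoff=0.0000 vs cont=0.0000 → 0.0000 [wait]  ⇒ S*(3)=-
t_2: node(2,0) S=119.8094 payoff=0.0000 vs cont=7.3220 → 7.3220 [wait]  node(2,1) S=148.7800 payoff=0.0000 vs cont=1.1485 → 1.1485 [wait]  node(2,2) S=184.7559 payoff=0.0000 vs cont=0.0000 → 0.0000 [wait]  ⇒ S*(2)=-
t_1: node(1,0) S=133.5112 payoff=0.0000 vs cont=4.2529 → 4.2529 [wait]  node(1,1) S=165.7950 payoff=0.0000 vs cont=0.5785 → 0.5785 [wait]  ⇒ S*(1)=-
t_0: node(0,0) S=148.7800 payoff=0.0000 vs cont=2.4267 → 2.4267 [wait]  ⇒ S*(0)=-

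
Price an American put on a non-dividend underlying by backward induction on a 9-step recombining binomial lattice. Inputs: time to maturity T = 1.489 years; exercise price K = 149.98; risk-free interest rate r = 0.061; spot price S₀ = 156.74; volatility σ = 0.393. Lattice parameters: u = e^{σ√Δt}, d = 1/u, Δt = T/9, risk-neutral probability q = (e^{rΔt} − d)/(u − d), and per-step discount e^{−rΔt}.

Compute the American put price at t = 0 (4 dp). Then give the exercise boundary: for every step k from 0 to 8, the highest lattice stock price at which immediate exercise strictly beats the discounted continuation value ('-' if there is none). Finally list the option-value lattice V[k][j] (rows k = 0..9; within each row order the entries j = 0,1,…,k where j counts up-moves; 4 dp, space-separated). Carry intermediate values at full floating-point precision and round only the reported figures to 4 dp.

price = 20.9499
boundary = - - - 97.0311 82.6967 97.0311 82.6967 97.0311 113.8502
tree:
20.9499
29.3875 12.6601
40.0757 18.9453 6.4243
52.9489 27.5954 10.3946 2.4526
67.2833 38.9403 16.4373 4.3626 0.5289
79.5001 52.9489 25.2630 7.6533 1.0510 0.0000
89.9121 67.2833 37.4473 13.1891 2.0888 0.0000 0.0000
98.7860 79.5001 52.9489 22.1957 4.1511 0.0000 0.0000 0.0000
106.3489 89.9121 67.2833 36.1298 8.2498 0.0000 0.0000 0.0000 0.0000
112.7945 98.7860 79.5001 52.9489 16.3952 0.0000 0.0000 0.0000 0.0000 0.0000

Δt=0.16544, u=1.17334, d=0.85227, q=0.49171, disc=e^(-rΔt)=0.98996
k=9 terminal: V=max(K-S,0) → 112.7945 98.7860 79.5001 52.9489 16.3952 0.0000 0.0000 0.0000 0.0000 0.0000
k=8: j=0 S=43.6311 intr=106.3489 cont=104.8429 V=106.3489[EX]; j=1 S=60.0679 intr=89.9121 cont=88.4061 V=89.9121[EX]; j=2 S=82.6967 intr=67.2833 cont=65.7773 V=67.2833[EX]; j=3 S=113.8502 intr=36.1298 cont=34.6238 V=36.1298[EX]; j=4 S=156.7400 intr=0.0000 cont=8.2498 V=8.2498[hold]; j=5 S=215.7872 intr=0.0000 cont=0.0000 V=0.0000[hold]; j=6 S=297.0787 intr=0.0000 cont=0.0000 V=0.0000[hold]; j=7 S=408.9945 intr=0.0000 cont=0.0000 V=0.0000[hold]; j=8 S=563.0712 intr=0.0000 cont=0.0000 V=0.0000[hold]  S*(8)=113.8502
k=7: j=0 S=51.1940 intr=98.7860 cont=97.2800 V=98.7860[EX]; j=1 S=70.4799 intr=79.5001 cont=77.9941 V=79.5001[EX]; j=2 S=97.0311 intr=52.9489 cont=51.4429 V=52.9489[EX]; j=3 S=133.5848 intr=16.3952 cont=22.1957 V=22.1957[hold]; j=4 S=183.9089 intr=0.0000 cont=4.1511 V=4.1511[hold]; j=5 S=253.1912 intr=0.0000 cont=0.0000 V=0.0000[hold]; j=6 S=348.5736 intr=0.0000 cont=0.0000 V=0.0000[hold]; j=7 S=479.8885 intr=0.0000 cont=0.0000 V=0.0000[hold]  S*(7)=97.0311
k=6: j=0 S=60.0679 intr=89.9121 cont=88.4061 V=89.9121[EX]; j=1 S=82.6967 intr=67.2833 cont=65.7773 V=67.2833[EX]; j=2 S=113.8502 intr=36.1298 cont=37.4473 V=37.4473[hold]; j=3 S=156.7400 intr=0.0000 cont=13.1891 V=13.1891[hold]; j=4 S=215.7872 intr=0.0000 cont=2.0888 V=2.0888[hold]; j=5 S=297.0787 intr=0.0000 cont=0.0000 V=0.0000[hold]; j=6 S=408.9945 intr=0.0000 cont=0.0000 V=0.0000[hold]  S*(6)=82.6967
k=5: j=0 S=70.4799 intr=79.5001 cont=77.9941 V=79.5001[EX]; j=1 S=97.0311 intr=52.9489 cont=52.0842 V=52.9489[EX]; j=2 S=133.5848 intr=16.3952 cont=25.2630 V=25.2630[hold]; j=3 S=183.9089 intr=0.0000 cont=7.6533 V=7.6533[hold]; j=4 S=253.1912 intr=0.0000 cont=1.0510 V=1.0510[hold]; j=5 S=348.5736 intr=0.0000 cont=0.0000 V=0.0000[hold]  S*(5)=97.0311
k=4: j=0 S=82.6967 intr=67.2833 cont=65.7773 V=67.2833[EX]; j=1 S=113.8502 intr=36.1298 cont=38.9403 V=38.9403[hold]; j=2 S=156.7400 intr=0.0000 cont=16.4373 V=16.4373[hold]; j=3 S=215.7872 intr=0.0000 cont=4.3626 V=4.3626[hold]; j=4 S=297.0787 intr=0.0000 cont=0.5289 V=0.5289[hold]  S*(4)=82.6967
k=3: j=0 S=97.0311 intr=52.9489 cont=52.8110 V=52.9489[EX]; j=1 S=133.5848 intr=16.3952 cont=27.5954 V=27.5954[hold]; j=2 S=183.9089 intr=0.0000 cont=10.3946 V=10.3946[hold]; j=3 S=253.1912 intr=0.0000 cont=2.4526 V=2.4526[hold]  S*(3)=97.0311
k=2: j=0 S=113.8502 intr=36.1298 cont=40.0757 V=40.0757[hold]; j=1 S=156.7400 intr=0.0000 cont=18.9453 V=18.9453[hold]; j=2 S=215.7872 intr=0.0000 cont=6.4243 V=6.4243[hold]  S*(2)=-
k=1: j=0 S=133.5848 intr=16.3952 cont=29.3875 V=29.3875[hold]; j=1 S=183.9089 intr=0.0000 cont=12.6601 V=12.6601[hold]  S*(1)=-
k=0: j=0 S=156.7400 intr=0.0000 cont=20.9499 V=20.9499[hold]  S*(0)=-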